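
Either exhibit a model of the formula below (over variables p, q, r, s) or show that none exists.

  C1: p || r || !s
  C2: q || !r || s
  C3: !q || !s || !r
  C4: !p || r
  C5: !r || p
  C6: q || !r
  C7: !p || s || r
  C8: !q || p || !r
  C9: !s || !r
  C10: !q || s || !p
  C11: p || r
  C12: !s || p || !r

UNSATISFIABLE

Case p = false:
(!r) alone gives r = false.
That conflicts with the unit clause (r).
That branch fails; take p = true instead.
(r) alone gives r = true.
(q) alone gives q = true.
(!s) alone gives s = false.
That conflicts with the unit clause (s).
Either choice for p ends in contradiction.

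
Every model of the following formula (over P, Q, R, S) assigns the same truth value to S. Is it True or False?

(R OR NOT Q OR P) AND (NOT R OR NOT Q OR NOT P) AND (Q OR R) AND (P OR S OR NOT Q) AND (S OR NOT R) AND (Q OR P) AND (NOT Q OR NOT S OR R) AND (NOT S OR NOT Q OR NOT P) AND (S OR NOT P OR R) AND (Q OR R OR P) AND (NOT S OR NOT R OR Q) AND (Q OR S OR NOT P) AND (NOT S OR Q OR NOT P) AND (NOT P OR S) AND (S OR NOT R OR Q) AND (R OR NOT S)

True

Suppose S = false.
From the singleton clause (NOT R), R = false.
From the singleton clause (Q), Q = true.
From the singleton clause (P), P = true.
Now (NOT P) is unsatisfied and unit — conflict.
So every satisfying assignment has S = True.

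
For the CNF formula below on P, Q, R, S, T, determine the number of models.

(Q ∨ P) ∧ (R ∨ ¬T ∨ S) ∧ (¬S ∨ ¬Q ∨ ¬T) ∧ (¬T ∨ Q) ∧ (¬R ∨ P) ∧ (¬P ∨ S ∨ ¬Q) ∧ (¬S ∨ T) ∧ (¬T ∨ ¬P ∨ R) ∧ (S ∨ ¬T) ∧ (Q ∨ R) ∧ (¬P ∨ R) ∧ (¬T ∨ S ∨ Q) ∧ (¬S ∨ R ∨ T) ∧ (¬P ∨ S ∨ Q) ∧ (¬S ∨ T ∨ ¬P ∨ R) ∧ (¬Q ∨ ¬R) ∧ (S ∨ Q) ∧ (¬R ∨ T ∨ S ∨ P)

1

There are 2^5 = 32 truth assignments over (P, Q, R, S, T).
Split on Q. With Q = True, the clauses containing Q are satisfied and ¬Q drops from the rest; 1 of the 2^4 = 16 assignments to the other variables satisfy what remains.
With Q = False, by the same count on the reduced clause set, 0 assignments work.
Total: 1 + 0 = 1.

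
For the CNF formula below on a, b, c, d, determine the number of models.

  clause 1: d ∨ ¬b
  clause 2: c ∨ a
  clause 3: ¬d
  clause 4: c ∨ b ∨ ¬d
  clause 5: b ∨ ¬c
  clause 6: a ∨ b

1

There are 2^4 = 16 truth assignments over (a, b, c, d).
Check each against the 6 clauses (columns in the order a, b, c, d):
  F F F F  ✗ fails (c ∨ a)
  F F F T  ✗ fails (c ∨ a)
  F F T F  ✗ fails (b ∨ ¬c)
  F F T T  ✗ fails (¬d)
  F T F F  ✗ fails (d ∨ ¬b)
  F T F T  ✗ fails (c ∨ a)
  F T T F  ✗ fails (d ∨ ¬b)
  F T T T  ✗ fails (¬d)
  T F F F  ✓ satisfies all
  T F F T  ✗ fails (¬d)
  T F T F  ✗ fails (b ∨ ¬c)
  T F T T  ✗ fails (¬d)
  T T F F  ✗ fails (d ∨ ¬b)
  T T F T  ✗ fails (¬d)
  T T T F  ✗ fails (d ∨ ¬b)
  T T T T  ✗ fails (¬d)
1 of the 16 rows is a model.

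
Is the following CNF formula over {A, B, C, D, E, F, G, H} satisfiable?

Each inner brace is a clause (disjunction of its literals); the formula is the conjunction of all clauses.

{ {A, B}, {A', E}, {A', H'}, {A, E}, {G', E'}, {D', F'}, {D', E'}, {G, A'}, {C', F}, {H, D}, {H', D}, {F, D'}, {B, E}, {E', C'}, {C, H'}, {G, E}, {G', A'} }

No, unsatisfiable

Branch on A: set A = 1.
From the singleton clause (E), E = 1.
From the singleton clause (H'), H = 0.
From the singleton clause (G'), G = 0.
That conflicts with the unit clause (G).
Undo A and try A = 0.
From the singleton clause (B), B = 1.
From the singleton clause (E), E = 1.
From the singleton clause (G'), G = 0.
From the singleton clause (D'), D = 0.
From the singleton clause (H), H = 1.
That conflicts with the unit clause (H').
Neither A = 1 nor A = 0 works.
No assignment satisfies every clause.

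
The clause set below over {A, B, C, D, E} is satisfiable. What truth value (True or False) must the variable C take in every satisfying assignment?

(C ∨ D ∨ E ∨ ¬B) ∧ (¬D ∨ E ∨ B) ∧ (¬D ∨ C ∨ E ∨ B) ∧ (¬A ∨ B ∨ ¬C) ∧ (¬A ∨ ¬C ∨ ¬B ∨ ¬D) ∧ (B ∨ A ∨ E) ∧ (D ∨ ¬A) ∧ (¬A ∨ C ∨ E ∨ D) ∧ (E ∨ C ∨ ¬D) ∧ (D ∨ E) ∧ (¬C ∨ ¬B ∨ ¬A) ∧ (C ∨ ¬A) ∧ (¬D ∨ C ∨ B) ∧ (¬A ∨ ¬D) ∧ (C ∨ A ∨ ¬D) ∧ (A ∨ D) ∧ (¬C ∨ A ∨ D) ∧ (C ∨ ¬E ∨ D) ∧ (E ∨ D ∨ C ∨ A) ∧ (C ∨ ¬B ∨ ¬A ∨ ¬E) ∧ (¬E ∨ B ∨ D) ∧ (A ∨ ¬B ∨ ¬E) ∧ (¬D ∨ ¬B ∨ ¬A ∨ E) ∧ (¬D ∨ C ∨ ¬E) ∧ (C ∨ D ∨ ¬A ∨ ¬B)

Suppose C = False.
(¬A) alone gives A = False.
(¬D) alone gives D = False.
That conflicts with the unit clause (D).
So every satisfying assignment has C = True.

True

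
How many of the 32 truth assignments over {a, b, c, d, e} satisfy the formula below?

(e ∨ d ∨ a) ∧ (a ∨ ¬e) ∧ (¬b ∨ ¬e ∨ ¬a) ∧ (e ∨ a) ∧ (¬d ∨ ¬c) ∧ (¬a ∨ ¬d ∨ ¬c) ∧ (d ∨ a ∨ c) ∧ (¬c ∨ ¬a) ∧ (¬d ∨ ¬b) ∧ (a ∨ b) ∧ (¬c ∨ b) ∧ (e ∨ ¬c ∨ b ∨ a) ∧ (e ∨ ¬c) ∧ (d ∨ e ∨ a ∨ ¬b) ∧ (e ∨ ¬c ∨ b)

There are 2^5 = 32 truth assignments over (a, b, c, d, e).
Split on b. With b = True, the clauses containing b are satisfied and ¬b drops from the rest; 1 of the 2^4 = 16 assignments to the other variables satisfy what remains.
With b = False, by the same count on the reduced clause set, 4 assignments work.
(One model: a=T, b=F, c=F, d=F, e=F.)
Total: 1 + 4 = 5.

5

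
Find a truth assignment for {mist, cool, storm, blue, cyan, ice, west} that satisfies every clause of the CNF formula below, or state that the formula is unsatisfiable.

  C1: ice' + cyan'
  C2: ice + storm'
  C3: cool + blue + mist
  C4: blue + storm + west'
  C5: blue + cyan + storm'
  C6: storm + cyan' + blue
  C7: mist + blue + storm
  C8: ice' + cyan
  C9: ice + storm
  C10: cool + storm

Try ice = 0.
The clause (storm') is unit, so storm = 0.
That conflicts with the unit clause (storm).
So ice must be the other value — set ice = 1.
The clause (cyan') is unit, so cyan = 0.
That conflicts with the unit clause (cyan).
Both values of ice lead to a conflict.

UNSATISFIABLE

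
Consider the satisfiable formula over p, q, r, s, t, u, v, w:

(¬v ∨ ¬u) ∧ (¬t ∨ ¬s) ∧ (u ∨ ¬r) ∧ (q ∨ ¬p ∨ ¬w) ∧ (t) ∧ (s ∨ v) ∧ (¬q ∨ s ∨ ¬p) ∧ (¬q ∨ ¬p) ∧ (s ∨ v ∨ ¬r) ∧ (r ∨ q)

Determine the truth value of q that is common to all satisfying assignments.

Suppose q = False.
Unit clause (t) forces t = True.
Unit clause (¬s) forces s = False.
Unit clause (v) forces v = True.
Unit clause (¬u) forces u = False.
Unit clause (¬r) forces r = False.
But (r) is also a unit clause — contradiction.
So every satisfying assignment has q = True.

True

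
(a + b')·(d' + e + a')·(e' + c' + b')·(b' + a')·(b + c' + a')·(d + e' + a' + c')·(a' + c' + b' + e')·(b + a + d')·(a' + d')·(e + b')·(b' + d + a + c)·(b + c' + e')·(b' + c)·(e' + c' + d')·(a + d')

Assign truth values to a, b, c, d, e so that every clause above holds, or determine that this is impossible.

a: 0, b: 0, c: 0, d: 0, e: 0

Try a = 0.
Unit clause (b') forces b = 0.
Unit clause (d') forces d = 0.
Try c = 0.
Every clause is now satisfied; e is unconstrained.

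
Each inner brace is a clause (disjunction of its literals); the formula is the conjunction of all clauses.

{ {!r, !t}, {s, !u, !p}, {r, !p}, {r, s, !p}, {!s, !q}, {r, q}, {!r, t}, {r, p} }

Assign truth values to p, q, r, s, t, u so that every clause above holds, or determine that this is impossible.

Suppose r = false.
Unit clause (!p) forces p = false.
But (p) is also a unit clause — contradiction.
So r must be the other value — set r = true.
Unit clause (!t) forces t = false.
But (t) is also a unit clause — contradiction.
Neither r = true nor r = false works.

UNSATISFIABLE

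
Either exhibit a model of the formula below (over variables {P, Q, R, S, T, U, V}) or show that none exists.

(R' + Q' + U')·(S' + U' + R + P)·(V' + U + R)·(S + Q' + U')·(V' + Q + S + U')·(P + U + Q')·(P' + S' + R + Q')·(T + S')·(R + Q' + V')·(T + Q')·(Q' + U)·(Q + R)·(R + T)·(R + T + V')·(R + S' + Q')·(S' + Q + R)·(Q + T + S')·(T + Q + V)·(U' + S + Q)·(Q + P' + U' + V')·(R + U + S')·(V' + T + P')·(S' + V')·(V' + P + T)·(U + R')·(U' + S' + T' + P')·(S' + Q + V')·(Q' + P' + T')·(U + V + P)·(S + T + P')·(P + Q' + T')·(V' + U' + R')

P: 0, Q: 0, R: 1, S: 1, T: 1, U: 1, V: 0

Case T = 1:
Case Q = 0:
(R) alone gives R = 1.
(U) alone gives U = 1.
(S) alone gives S = 1.
(V') alone gives V = 0.
(P') alone gives P = 0.
Every clause now holds.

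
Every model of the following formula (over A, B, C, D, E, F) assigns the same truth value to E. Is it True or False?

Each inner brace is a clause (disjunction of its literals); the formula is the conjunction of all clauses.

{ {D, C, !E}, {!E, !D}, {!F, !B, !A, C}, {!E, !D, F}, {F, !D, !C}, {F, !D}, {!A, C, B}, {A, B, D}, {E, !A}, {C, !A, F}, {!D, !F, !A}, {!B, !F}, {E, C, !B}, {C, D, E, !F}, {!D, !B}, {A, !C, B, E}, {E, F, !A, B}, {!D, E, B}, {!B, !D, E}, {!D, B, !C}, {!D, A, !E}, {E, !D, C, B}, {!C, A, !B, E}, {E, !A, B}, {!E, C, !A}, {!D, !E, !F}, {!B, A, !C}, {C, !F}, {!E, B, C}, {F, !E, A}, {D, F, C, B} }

Suppose E = false.
(!A) alone gives A = false.
Suppose F = true.
(!B) alone gives B = false.
(D) alone gives D = true.
That conflicts with the unit clause (!D).
Undo F and try F = false.
(!D) alone gives D = false.
(B) alone gives B = true.
(C) alone gives C = true.
That conflicts with the unit clause (!C).
Both values of F lead to a conflict.
So every satisfying assignment has E = True.

True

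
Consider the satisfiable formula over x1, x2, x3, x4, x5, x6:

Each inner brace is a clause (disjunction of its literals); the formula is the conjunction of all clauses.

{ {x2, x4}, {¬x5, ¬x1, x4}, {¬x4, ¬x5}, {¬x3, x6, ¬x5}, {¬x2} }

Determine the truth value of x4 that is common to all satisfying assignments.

Suppose x4 = False.
Unit clause (x2) forces x2 = True.
Now (¬x2) is unsatisfied and unit — conflict.
So every satisfying assignment has x4 = True.

True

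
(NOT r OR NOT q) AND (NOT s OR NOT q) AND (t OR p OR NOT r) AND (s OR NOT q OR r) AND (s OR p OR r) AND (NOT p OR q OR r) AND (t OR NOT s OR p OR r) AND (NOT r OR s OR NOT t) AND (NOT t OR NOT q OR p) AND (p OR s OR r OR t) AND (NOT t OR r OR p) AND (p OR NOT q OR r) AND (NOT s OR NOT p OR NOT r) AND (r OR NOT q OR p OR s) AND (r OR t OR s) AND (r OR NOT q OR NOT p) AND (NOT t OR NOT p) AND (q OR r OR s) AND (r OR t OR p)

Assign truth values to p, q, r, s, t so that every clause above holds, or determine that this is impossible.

Branch on r: set r = true.
Unit clause (NOT q) forces q = false.
Branch on t: set t = false.
Unit clause (p) forces p = true.
Unit clause (NOT s) forces s = false.
All clauses are satisfied.

p: true; q: false; r: true; s: false; t: false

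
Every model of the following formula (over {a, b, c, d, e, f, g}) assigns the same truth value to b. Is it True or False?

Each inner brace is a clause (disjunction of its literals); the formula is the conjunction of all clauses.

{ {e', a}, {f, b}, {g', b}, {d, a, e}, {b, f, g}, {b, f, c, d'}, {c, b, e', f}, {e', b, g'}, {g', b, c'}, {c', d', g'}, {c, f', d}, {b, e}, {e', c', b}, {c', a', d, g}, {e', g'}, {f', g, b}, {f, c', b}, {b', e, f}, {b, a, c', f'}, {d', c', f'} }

Suppose b = 0.
The clause (f) is unit, so f = 1.
The clause (g') is unit, so g = 0.
But (g) is also a unit clause — contradiction.
So every satisfying assignment has b = True.

True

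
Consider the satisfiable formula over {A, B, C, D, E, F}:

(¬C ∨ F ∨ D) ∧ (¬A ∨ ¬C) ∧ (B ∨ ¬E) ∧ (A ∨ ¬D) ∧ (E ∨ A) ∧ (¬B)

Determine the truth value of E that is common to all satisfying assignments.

Suppose E = True.
From the singleton clause (B), B = True.
That conflicts with the unit clause (¬B).
So every satisfying assignment has E = False.

False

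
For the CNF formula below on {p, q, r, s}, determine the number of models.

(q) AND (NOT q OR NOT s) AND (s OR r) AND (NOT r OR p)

There are 2^4 = 16 truth assignments over (p, q, r, s).
Check each against the 4 clauses (columns in the order p, q, r, s):
  F F F F  ✗ fails (q)
  F F F T  ✗ fails (q)
  F F T F  ✗ fails (q)
  F F T T  ✗ fails (q)
  F T F F  ✗ fails (s OR r)
  F T F T  ✗ fails (NOT q OR NOT s)
  F T T F  ✗ fails (NOT r OR p)
  F T T T  ✗ fails (NOT q OR NOT s)
  T F F F  ✗ fails (q)
  T F F T  ✗ fails (q)
  T F T F  ✗ fails (q)
  T F T T  ✗ fails (q)
  T T F F  ✗ fails (s OR r)
  T T F T  ✗ fails (NOT q OR NOT s)
  T T T F  ✓ satisfies all
  T T T T  ✗ fails (NOT q OR NOT s)
1 of the 16 rows is a model.

1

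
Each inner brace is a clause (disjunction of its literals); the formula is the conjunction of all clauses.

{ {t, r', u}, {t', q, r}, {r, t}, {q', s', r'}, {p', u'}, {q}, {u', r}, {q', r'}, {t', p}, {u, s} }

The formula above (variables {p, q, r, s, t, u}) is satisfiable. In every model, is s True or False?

True

Suppose s = 0.
From the singleton clause (q), q = 1.
From the singleton clause (r'), r = 0.
From the singleton clause (t), t = 1.
From the singleton clause (u'), u = 0.
That conflicts with the unit clause (u).
So every satisfying assignment has s = True.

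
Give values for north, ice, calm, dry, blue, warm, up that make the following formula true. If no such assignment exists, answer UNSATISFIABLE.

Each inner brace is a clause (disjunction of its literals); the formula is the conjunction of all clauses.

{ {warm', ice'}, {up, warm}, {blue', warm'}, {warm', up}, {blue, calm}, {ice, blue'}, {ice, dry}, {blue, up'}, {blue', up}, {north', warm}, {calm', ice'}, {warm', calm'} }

north ↦ 0, ice ↦ 1, calm ↦ 0, dry ↦ 0, blue ↦ 1, warm ↦ 0, up ↦ 1

Case warm = 0:
From the singleton clause (up), up = 1.
From the singleton clause (blue), blue = 1.
From the singleton clause (ice), ice = 1.
From the singleton clause (north'), north = 0.
From the singleton clause (calm'), calm = 0.
No clause remains; dry is free.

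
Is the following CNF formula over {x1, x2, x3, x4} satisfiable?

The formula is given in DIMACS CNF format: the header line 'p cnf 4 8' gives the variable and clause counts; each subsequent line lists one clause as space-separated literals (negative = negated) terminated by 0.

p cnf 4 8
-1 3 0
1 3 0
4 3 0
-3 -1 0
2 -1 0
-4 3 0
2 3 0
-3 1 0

No, unsatisfiable

Suppose x1 = False.
(x3) alone gives x3 = True.
That conflicts with the unit clause (¬x3).
That branch fails; take x1 = True instead.
(x3) alone gives x3 = True.
That conflicts with the unit clause (¬x3).
Neither x1 = True nor x1 = False works.
No assignment satisfies every clause.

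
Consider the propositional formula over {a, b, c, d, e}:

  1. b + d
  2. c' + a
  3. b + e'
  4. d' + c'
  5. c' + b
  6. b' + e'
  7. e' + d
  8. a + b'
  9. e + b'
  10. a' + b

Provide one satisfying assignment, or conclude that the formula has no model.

a: 0, b: 0, c: 0, d: 1, e: 0

Try b = 0.
Unit clause (d) forces d = 1.
Unit clause (e') forces e = 0.
Unit clause (c') forces c = 0.
Unit clause (a') forces a = 0.
This assignment satisfies each clause.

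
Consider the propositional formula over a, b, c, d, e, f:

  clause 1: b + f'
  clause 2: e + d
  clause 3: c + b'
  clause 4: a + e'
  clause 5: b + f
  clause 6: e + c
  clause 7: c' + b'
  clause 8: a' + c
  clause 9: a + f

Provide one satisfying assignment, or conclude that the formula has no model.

Suppose b = 1.
The clause (c) is unit, so c = 1.
Now (c') is unsatisfied and unit — conflict.
Backtrack on b: now try b = 0.
The clause (f') is unit, so f = 0.
Now (f) is unsatisfied and unit — conflict.
Neither b = 1 nor b = 0 works.

UNSATISFIABLE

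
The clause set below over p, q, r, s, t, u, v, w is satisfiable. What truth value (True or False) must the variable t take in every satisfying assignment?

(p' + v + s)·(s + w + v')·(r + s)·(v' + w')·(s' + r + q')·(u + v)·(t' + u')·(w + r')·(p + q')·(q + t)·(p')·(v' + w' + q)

True

Suppose t = 0.
(q) alone gives q = 1.
(p) alone gives p = 1.
That conflicts with the unit clause (p').
So every satisfying assignment has t = True.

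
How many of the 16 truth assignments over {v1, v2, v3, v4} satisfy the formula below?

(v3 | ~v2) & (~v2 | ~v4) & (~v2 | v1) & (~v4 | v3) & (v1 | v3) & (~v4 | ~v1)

5

There are 2^4 = 16 truth assignments over (v1, v2, v3, v4).
Split on v3. With v3 = 1, the clauses containing v3 are satisfied and ~v3 drops from the rest; 4 of the 2^3 = 8 assignments to the other variables satisfy what remains.
With v3 = 0, by the same count on the reduced clause set, 1 assignment works.
Total: 4 + 1 = 5.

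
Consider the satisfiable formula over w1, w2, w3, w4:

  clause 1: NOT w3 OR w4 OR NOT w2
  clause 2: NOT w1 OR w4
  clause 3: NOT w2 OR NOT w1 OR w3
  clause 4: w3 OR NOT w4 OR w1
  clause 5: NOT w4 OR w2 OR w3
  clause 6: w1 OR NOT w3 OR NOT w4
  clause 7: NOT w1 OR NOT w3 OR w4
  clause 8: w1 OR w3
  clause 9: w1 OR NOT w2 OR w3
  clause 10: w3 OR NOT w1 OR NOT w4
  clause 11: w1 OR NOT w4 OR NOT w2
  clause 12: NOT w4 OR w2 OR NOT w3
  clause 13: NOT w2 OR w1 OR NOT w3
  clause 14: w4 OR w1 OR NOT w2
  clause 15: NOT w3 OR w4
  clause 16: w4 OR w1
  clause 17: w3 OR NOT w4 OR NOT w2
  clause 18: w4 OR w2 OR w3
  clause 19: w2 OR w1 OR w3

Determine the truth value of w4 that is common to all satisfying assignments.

Suppose w4 = false.
Unit clause (NOT w1) forces w1 = false.
Now (w1) is unsatisfied and unit — conflict.
So every satisfying assignment has w4 = True.

True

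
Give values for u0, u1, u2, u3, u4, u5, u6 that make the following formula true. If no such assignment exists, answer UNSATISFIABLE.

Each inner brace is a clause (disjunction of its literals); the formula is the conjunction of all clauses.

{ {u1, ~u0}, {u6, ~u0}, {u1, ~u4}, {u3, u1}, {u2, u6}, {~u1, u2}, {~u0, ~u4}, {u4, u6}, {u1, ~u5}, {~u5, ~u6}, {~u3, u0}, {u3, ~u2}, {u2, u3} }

Branch on u1: set u1 = 1.
Unit clause (u2) forces u2 = 1.
Unit clause (u3) forces u3 = 1.
Unit clause (u0) forces u0 = 1.
Unit clause (u6) forces u6 = 1.
Unit clause (~u4) forces u4 = 0.
Unit clause (~u5) forces u5 = 0.
This assignment satisfies each clause.

u0=1; u1=1; u2=1; u3=1; u4=0; u5=0; u6=1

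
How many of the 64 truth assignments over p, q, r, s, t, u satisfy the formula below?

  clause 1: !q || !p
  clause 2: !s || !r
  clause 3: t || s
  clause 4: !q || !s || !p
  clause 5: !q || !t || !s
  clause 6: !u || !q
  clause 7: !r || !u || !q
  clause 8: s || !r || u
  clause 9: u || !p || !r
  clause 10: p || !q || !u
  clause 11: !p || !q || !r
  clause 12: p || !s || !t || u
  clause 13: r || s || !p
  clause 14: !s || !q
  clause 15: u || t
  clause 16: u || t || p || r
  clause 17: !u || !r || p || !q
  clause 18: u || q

There are 2^6 = 64 truth assignments over (p, q, r, s, t, u).
Split on s. With s = true, the clauses containing s are satisfied and !s drops from the rest; 4 of the 2^5 = 32 assignments to the other variables satisfy what remains.
With s = false, by the same count on the reduced clause set, 4 assignments work.
Total: 4 + 4 = 8.

8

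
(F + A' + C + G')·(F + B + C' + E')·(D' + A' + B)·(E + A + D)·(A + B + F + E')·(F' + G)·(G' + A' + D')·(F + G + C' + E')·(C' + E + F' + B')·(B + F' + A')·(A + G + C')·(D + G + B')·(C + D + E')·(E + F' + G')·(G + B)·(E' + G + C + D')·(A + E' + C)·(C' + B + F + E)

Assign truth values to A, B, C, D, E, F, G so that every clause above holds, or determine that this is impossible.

A: 0, B: 0, C: 1, D: 0, E: 1, F: 1, G: 1

Case F = 1:
(G) alone gives G = 1.
(E) alone gives E = 1.
Case A = 0:
(C) alone gives C = 1.
All clauses hold; B, D can take either value.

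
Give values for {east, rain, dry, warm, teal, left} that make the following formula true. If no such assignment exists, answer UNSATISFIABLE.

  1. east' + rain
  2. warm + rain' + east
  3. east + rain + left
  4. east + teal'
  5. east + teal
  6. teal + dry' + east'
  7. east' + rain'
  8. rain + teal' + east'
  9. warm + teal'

UNSATISFIABLE

Branch on east: set east = 0.
The clause (teal') is unit, so teal = 0.
That conflicts with the unit clause (teal).
So east must be the other value — set east = 1.
The clause (rain) is unit, so rain = 1.
That conflicts with the unit clause (rain').
Neither east = 1 nor east = 0 works.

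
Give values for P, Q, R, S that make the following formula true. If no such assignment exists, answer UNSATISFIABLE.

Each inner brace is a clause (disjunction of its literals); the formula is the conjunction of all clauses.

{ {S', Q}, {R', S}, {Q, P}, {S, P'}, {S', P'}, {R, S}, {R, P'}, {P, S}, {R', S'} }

Try S = 1.
From the singleton clause (Q), Q = 1.
From the singleton clause (P'), P = 0.
From the singleton clause (R'), R = 0.
Every clause now holds.

P=0,  Q=1,  R=0,  S=1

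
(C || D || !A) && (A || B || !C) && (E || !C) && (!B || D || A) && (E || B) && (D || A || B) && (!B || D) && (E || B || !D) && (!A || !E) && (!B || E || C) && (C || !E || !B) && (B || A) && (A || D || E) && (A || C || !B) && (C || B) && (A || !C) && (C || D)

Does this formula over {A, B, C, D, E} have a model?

No, unsatisfiable

Case E = true:
The clause (!A) is unit, so A = false.
The clause (B) is unit, so B = true.
The clause (D) is unit, so D = true.
The clause (C) is unit, so C = true.
That conflicts with the unit clause (!C).
Backtrack on E: now try E = false.
The clause (!C) is unit, so C = false.
The clause (B) is unit, so B = true.
That conflicts with the unit clause (!B).
Both values of E lead to a conflict.
No assignment satisfies every clause.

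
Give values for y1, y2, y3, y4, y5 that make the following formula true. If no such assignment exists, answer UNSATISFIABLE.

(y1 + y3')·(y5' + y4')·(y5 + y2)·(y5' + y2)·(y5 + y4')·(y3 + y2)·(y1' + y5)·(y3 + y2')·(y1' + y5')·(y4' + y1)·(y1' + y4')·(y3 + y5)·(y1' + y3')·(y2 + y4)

Case y1 = 1:
Unit clause (y5) forces y5 = 1.
Now (y5') is unsatisfied and unit — conflict.
So y1 must be the other value — set y1 = 0.
Unit clause (y3') forces y3 = 0.
Unit clause (y2) forces y2 = 1.
Now (y2') is unsatisfied and unit — conflict.
Either choice for y1 ends in contradiction.

UNSATISFIABLE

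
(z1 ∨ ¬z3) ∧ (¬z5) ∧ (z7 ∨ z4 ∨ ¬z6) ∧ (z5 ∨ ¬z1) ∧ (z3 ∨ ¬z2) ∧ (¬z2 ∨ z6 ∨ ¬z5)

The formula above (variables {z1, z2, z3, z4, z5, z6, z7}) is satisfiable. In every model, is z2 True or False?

False

Suppose z2 = True.
The clause (¬z5) is unit, so z5 = False.
The clause (¬z1) is unit, so z1 = False.
The clause (¬z3) is unit, so z3 = False.
Now (z3) is unsatisfied and unit — conflict.
So every satisfying assignment has z2 = False.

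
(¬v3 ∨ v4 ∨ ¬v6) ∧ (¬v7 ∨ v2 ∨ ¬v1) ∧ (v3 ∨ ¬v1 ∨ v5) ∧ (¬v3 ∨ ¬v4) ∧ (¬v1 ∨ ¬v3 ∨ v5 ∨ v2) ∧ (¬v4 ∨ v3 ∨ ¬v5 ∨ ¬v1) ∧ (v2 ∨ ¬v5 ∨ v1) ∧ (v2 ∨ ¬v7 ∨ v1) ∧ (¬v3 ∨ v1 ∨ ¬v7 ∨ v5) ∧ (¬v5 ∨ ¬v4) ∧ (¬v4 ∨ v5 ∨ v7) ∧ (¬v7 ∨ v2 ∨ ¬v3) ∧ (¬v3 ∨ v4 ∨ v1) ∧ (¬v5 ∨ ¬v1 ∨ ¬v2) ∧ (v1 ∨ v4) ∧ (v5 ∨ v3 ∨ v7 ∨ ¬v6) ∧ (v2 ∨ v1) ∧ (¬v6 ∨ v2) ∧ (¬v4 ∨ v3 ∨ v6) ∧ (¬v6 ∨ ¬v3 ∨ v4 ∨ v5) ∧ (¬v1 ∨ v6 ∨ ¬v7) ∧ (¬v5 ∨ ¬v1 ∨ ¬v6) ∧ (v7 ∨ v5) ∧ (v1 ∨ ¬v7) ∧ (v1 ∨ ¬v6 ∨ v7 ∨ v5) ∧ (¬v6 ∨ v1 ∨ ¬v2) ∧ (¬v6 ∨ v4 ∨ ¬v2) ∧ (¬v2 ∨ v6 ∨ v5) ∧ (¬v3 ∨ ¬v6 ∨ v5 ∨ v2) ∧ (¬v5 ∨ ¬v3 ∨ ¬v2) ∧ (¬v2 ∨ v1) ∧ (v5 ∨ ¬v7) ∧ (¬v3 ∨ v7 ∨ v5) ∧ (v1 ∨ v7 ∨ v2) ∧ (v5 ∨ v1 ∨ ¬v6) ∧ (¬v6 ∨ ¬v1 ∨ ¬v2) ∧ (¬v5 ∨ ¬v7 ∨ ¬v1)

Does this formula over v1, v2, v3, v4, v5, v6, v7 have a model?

Satisfiable

Case v3 = False:
Case v1 = True:
The clause (v5) is unit, so v5 = True.
The clause (¬v4) is unit, so v4 = False.
The clause (¬v2) is unit, so v2 = False.
The clause (¬v7) is unit, so v7 = False.
The clause (¬v6) is unit, so v6 = False.
This assignment satisfies each clause.
A satisfying assignment: v1: True, v2: False, v3: False, v4: False, v5: True, v6: False, v7: False.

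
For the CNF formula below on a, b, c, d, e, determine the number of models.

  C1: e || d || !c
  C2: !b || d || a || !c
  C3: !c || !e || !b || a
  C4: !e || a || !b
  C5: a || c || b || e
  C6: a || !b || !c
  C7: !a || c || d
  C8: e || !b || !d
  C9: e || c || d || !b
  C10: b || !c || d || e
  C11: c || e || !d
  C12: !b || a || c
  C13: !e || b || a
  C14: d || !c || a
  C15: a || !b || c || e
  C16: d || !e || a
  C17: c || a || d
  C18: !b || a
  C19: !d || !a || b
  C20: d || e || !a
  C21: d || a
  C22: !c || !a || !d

There are 2^5 = 32 truth assignments over (a, b, c, d, e).
Split on d. With d = true, the clauses containing d are satisfied and !d drops from the rest; 2 of the 2^4 = 16 assignments to the other variables satisfy what remains.
With d = false, by the same count on the reduced clause set, 2 assignments work.
Total: 2 + 2 = 4.

4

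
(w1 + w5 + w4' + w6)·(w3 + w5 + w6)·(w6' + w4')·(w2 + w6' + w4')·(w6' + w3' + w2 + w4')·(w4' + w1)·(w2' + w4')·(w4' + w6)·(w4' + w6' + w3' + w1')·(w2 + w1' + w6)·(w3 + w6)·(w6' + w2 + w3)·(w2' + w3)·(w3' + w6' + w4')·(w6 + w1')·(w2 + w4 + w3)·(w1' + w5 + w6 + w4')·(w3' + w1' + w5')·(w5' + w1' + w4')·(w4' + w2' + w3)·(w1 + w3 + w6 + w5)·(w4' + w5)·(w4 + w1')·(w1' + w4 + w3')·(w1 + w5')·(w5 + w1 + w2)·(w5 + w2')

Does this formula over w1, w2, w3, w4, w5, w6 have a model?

Try w6 = 0.
(w4') alone gives w4 = 0.
(w3) alone gives w3 = 1.
(w1') alone gives w1 = 0.
(w5') alone gives w5 = 0.
(w2) alone gives w2 = 1.
That conflicts with the unit clause (w2').
So w6 must be the other value — set w6 = 1.
(w4') alone gives w4 = 0.
(w1') alone gives w1 = 0.
(w5') alone gives w5 = 0.
(w2) alone gives w2 = 1.
That conflicts with the unit clause (w2').
Neither w6 = 1 nor w6 = 0 works.
No assignment satisfies every clause.

No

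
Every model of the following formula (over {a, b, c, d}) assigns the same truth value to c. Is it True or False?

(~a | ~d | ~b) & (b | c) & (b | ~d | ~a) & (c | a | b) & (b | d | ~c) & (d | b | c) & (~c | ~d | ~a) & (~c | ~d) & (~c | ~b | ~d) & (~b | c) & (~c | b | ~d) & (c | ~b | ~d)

True

Suppose c = 0.
From the singleton clause (b), b = 1.
That conflicts with the unit clause (~b).
So every satisfying assignment has c = True.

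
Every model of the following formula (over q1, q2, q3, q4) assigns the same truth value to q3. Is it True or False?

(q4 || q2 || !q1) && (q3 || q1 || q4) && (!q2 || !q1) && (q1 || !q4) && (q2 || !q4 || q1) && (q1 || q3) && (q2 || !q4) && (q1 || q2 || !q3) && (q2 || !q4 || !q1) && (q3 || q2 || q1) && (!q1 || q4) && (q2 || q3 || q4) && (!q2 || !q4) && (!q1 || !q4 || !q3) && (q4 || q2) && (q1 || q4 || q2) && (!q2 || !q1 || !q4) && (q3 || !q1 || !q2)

Suppose q3 = false.
Unit clause (q1) forces q1 = true.
Unit clause (!q2) forces q2 = false.
Unit clause (q4) forces q4 = true.
That conflicts with the unit clause (!q4).
So every satisfying assignment has q3 = True.

True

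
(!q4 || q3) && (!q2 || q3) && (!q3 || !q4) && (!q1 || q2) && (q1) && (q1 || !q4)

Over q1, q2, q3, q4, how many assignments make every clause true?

There are 2^4 = 16 truth assignments over (q1, q2, q3, q4).
Check each against the 6 clauses (columns in the order q1, q2, q3, q4):
  F F F F  ✗ fails (q1)
  F F F T  ✗ fails (!q4 || q3)
  F F T F  ✗ fails (q1)
  F F T T  ✗ fails (!q3 || !q4)
  F T F F  ✗ fails (!q2 || q3)
  F T F T  ✗ fails (!q4 || q3)
  F T T F  ✗ fails (q1)
  F T T T  ✗ fails (!q3 || !q4)
  T F F F  ✗ fails (!q1 || q2)
  T F F T  ✗ fails (!q4 || q3)
  T F T F  ✗ fails (!q1 || q2)
  T F T T  ✗ fails (!q3 || !q4)
  T T F F  ✗ fails (!q2 || q3)
  T T F T  ✗ fails (!q4 || q3)
  T T T F  ✓ satisfies all
  T T T T  ✗ fails (!q3 || !q4)
1 of the 16 rows is a model.

1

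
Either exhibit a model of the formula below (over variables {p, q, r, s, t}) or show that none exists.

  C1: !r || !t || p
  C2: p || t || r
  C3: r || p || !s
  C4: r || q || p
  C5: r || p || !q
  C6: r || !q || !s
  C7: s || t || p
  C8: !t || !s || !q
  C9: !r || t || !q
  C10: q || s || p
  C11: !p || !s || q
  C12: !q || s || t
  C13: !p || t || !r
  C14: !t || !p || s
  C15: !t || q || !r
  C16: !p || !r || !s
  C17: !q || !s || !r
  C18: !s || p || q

p ↦ true, q ↦ false, r ↦ false, s ↦ false, t ↦ false

Suppose r = false.
Suppose p = true.
Suppose q = false.
(!s) alone gives s = false.
(!t) alone gives t = false.
Every clause now holds.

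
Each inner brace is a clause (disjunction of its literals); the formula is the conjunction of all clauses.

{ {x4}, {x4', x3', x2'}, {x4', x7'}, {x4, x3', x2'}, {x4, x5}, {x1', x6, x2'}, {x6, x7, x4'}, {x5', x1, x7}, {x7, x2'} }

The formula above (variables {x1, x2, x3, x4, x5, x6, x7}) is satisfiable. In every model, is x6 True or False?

Suppose x6 = 0.
(x4) alone gives x4 = 1.
(x7') alone gives x7 = 0.
That conflicts with the unit clause (x7).
So every satisfying assignment has x6 = True.

True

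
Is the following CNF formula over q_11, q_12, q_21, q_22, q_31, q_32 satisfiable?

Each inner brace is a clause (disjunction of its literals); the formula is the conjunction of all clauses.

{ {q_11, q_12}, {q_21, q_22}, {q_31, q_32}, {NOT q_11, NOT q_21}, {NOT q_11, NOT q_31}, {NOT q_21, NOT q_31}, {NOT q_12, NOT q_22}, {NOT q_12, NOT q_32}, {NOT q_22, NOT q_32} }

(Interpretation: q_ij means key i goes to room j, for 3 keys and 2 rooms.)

Branch on q_11: set q_11 = true.
(NOT q_21) alone gives q_21 = false.
(q_22) alone gives q_22 = true.
(NOT q_31) alone gives q_31 = false.
(q_32) alone gives q_32 = true.
Now (NOT q_32) is unsatisfied and unit — conflict.
Backtrack on q_11: now try q_11 = false.
(q_12) alone gives q_12 = true.
(NOT q_22) alone gives q_22 = false.
(q_21) alone gives q_21 = true.
(NOT q_31) alone gives q_31 = false.
(q_32) alone gives q_32 = true.
Now (NOT q_32) is unsatisfied and unit — conflict.
Neither q_11 = true nor q_11 = false works.
No assignment satisfies every clause.

No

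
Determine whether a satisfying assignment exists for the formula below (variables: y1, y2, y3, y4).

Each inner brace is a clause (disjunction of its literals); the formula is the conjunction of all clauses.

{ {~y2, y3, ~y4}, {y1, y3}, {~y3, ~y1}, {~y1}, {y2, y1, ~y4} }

The clause (~y1) is unit, so y1 = 0.
The clause (y3) is unit, so y3 = 1.
Try y2 = 1.
Every clause is now satisfied; y4 is unconstrained.
A satisfying assignment: y1 ↦ 0; y2 ↦ 1; y3 ↦ 1; y4 ↦ 0.

Satisfiable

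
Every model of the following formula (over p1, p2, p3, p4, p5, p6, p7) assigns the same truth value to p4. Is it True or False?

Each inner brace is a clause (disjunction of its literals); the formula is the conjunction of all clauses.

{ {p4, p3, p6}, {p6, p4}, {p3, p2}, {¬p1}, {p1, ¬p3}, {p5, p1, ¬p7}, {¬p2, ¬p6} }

Suppose p4 = False.
Unit clause (p6) forces p6 = True.
Unit clause (¬p1) forces p1 = False.
Unit clause (¬p3) forces p3 = False.
Unit clause (p2) forces p2 = True.
That conflicts with the unit clause (¬p2).
So every satisfying assignment has p4 = True.

True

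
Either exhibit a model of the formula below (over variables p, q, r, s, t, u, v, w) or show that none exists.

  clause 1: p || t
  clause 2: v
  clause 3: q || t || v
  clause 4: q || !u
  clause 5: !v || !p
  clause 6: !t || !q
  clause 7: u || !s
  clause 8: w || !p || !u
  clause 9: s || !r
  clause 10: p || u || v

p ↦ false,  q ↦ false,  r ↦ false,  s ↦ false,  t ↦ true,  u ↦ false,  v ↦ true,  w ↦ false

Unit clause (v) forces v = true.
Unit clause (!p) forces p = false.
Unit clause (t) forces t = true.
Unit clause (!q) forces q = false.
Unit clause (!u) forces u = false.
Unit clause (!s) forces s = false.
Unit clause (!r) forces r = false.
No clause remains; w is free.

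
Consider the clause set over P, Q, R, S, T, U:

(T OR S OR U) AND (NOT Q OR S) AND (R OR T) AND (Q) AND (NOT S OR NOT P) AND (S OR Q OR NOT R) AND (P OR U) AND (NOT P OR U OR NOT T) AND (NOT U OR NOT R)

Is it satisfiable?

(Q) alone gives Q = true.
(S) alone gives S = true.
(NOT P) alone gives P = false.
(U) alone gives U = true.
(NOT R) alone gives R = false.
(T) alone gives T = true.
Every clause now holds.
A satisfying assignment: P ↦ false; Q ↦ true; R ↦ false; S ↦ true; T ↦ true; U ↦ true.

Satisfiable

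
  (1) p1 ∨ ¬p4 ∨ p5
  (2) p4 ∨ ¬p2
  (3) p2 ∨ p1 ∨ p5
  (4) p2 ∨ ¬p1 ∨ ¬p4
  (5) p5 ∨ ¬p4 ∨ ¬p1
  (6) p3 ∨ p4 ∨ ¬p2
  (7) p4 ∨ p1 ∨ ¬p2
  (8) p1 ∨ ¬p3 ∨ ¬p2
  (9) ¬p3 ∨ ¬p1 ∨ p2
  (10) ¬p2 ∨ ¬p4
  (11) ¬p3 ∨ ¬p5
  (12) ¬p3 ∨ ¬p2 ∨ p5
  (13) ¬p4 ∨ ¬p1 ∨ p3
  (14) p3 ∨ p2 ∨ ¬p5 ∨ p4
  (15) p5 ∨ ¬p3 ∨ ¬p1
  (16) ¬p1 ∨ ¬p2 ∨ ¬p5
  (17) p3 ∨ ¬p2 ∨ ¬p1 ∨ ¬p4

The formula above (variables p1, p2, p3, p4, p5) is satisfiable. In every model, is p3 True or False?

Suppose p3 = True.
Unit clause (¬p5) forces p5 = False.
Unit clause (¬p2) forces p2 = False.
Unit clause (p1) forces p1 = True.
That conflicts with the unit clause (¬p1).
So every satisfying assignment has p3 = False.

False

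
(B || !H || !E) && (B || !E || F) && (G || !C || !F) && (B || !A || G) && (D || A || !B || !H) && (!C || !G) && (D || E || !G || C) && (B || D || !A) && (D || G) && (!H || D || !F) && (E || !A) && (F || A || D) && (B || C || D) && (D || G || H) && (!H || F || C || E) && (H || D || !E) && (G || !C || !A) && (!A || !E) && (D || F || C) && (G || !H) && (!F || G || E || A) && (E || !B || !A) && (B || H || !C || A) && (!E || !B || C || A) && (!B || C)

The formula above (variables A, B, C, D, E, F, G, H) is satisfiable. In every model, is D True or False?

Suppose D = false.
Unit clause (G) forces G = true.
Unit clause (!C) forces C = false.
Unit clause (E) forces E = true.
Unit clause (B) forces B = true.
Now (!B) is unsatisfied and unit — conflict.
So every satisfying assignment has D = True.

True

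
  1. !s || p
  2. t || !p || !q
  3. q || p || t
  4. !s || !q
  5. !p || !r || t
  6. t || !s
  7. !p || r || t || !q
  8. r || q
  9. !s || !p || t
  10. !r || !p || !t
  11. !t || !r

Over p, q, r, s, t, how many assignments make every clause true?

4

There are 2^5 = 32 truth assignments over (p, q, r, s, t).
Split on p. With p = true, the clauses containing p are satisfied and !p drops from the rest; 1 of the 2^4 = 16 assignments to the other variables satisfy what remains.
With p = false, by the same count on the reduced clause set, 3 assignments work.
(One model: p=F, q=T, r=F, s=F, t=F.)
Total: 1 + 3 = 4.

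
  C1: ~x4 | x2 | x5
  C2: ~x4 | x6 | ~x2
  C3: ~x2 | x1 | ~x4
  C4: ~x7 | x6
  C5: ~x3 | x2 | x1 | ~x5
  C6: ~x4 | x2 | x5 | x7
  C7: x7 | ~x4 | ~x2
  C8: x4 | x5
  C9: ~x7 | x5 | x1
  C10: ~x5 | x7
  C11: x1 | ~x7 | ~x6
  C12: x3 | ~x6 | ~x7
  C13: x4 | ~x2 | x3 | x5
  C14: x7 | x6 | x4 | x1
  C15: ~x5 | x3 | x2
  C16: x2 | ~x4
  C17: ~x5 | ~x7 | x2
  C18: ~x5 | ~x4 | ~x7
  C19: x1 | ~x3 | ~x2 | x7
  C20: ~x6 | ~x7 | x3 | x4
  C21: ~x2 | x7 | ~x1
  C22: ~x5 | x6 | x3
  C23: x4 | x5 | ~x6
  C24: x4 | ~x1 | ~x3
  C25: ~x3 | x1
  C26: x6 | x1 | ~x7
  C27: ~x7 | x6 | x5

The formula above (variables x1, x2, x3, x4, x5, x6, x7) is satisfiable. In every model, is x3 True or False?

Suppose x3 = 0.
Try x7 = 0.
From the singleton clause (~x5), x5 = 0.
From the singleton clause (x4), x4 = 1.
From the singleton clause (x2), x2 = 1.
But (~x2) is also a unit clause — contradiction.
That branch fails; take x7 = 1 instead.
From the singleton clause (x6), x6 = 1.
But (~x6) is also a unit clause — contradiction.
Either choice for x7 ends in contradiction.
So every satisfying assignment has x3 = True.

True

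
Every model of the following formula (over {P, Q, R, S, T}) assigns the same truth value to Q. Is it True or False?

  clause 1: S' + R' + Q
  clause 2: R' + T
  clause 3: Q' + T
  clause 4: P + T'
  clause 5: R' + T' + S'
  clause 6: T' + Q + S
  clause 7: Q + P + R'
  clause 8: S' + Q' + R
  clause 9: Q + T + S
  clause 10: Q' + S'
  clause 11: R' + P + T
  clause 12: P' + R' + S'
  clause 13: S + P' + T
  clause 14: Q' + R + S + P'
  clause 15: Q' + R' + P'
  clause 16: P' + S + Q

Suppose Q = 1.
The clause (T) is unit, so T = 1.
The clause (P) is unit, so P = 1.
The clause (S') is unit, so S = 0.
The clause (R) is unit, so R = 1.
That conflicts with the unit clause (R').
So every satisfying assignment has Q = False.

False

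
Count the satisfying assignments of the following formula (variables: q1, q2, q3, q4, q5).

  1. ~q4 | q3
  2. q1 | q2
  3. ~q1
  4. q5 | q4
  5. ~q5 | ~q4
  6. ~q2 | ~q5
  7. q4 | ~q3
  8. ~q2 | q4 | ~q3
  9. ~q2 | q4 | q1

There are 2^5 = 32 truth assignments over (q1, q2, q3, q4, q5).
Split on q3. With q3 = 1, the clauses containing q3 are satisfied and ~q3 drops from the rest; 1 of the 2^4 = 16 assignments to the other variables satisfy what remains.
With q3 = 0, by the same count on the reduced clause set, 0 assignments work.
(One model: q1=F, q2=T, q3=T, q4=T, q5=F.)
Total: 1 + 0 = 1.

1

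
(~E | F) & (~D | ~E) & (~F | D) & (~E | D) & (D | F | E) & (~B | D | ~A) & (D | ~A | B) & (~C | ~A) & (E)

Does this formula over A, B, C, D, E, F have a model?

Unsatisfiable

From the singleton clause (E), E = 1.
From the singleton clause (F), F = 1.
From the singleton clause (~D), D = 0.
But (D) is also a unit clause — contradiction.
No assignment satisfies every clause.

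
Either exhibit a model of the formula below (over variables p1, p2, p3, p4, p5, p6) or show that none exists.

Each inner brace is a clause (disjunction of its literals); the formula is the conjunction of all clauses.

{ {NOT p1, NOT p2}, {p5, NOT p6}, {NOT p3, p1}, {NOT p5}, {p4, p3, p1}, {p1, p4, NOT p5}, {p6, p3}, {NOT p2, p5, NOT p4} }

From the singleton clause (NOT p5), p5 = false.
From the singleton clause (NOT p6), p6 = false.
From the singleton clause (p3), p3 = true.
From the singleton clause (p1), p1 = true.
From the singleton clause (NOT p2), p2 = false.
All clauses hold; p4 can take either value.

p1=true; p2=false; p3=true; p4=false; p5=false; p6=false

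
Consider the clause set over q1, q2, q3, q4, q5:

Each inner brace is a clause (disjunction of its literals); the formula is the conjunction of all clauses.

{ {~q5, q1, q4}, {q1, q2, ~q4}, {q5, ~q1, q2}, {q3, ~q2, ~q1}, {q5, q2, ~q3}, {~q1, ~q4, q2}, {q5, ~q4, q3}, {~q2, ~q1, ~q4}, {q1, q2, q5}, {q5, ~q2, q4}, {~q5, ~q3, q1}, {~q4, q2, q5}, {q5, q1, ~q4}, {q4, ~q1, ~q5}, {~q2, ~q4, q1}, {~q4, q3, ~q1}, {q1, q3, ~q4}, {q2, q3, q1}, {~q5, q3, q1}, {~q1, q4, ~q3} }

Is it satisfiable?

Unsatisfiable

Branch on q5: set q5 = 0.
Branch on q1: set q1 = 0.
Unit clause (q2) forces q2 = 1.
Unit clause (q4) forces q4 = 1.
Now (~q4) is unsatisfied and unit — conflict.
Undo q1 and try q1 = 1.
Unit clause (q2) forces q2 = 1.
Unit clause (q3) forces q3 = 1.
Unit clause (~q4) forces q4 = 0.
Now (q4) is unsatisfied and unit — conflict.
Either choice for q1 ends in contradiction.
Undo q5 and try q5 = 1.
Branch on q1: set q1 = 1.
Unit clause (q4) forces q4 = 1.
Unit clause (q2) forces q2 = 1.
Now (~q2) is unsatisfied and unit — conflict.
Undo q1 and try q1 = 0.
Unit clause (q4) forces q4 = 1.
Unit clause (q2) forces q2 = 1.
Now (~q2) is unsatisfied and unit — conflict.
Either choice for q1 ends in contradiction.
Either choice for q5 ends in contradiction.
No assignment satisfies every clause.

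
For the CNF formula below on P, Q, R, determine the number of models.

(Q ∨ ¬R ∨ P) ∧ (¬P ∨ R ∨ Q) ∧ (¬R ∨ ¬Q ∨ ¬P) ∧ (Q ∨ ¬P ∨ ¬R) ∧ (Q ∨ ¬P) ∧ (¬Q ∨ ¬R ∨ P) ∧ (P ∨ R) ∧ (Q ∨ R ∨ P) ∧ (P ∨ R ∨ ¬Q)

1

There are 2^3 = 8 truth assignments over (P, Q, R).
Check each against the 9 clauses (columns in the order P, Q, R):
  F F F  ✗ fails (P ∨ R)
  F F T  ✗ fails (Q ∨ ¬R ∨ P)
  F T F  ✗ fails (P ∨ R)
  F T T  ✗ fails (¬Q ∨ ¬R ∨ P)
  T F F  ✗ fails (¬P ∨ R ∨ Q)
  T F T  ✗ fails (Q ∨ ¬P ∨ ¬R)
  T T F  ✓ satisfies all
  T T T  ✗ fails (¬R ∨ ¬Q ∨ ¬P)
1 of the 8 rows is a model.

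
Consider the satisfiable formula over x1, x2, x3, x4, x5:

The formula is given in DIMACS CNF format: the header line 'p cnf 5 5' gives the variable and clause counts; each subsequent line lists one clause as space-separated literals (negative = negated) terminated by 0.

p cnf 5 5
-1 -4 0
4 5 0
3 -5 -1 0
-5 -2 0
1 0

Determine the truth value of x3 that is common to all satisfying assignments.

True

Suppose x3 = False.
From the singleton clause (x1), x1 = True.
From the singleton clause (¬x4), x4 = False.
From the singleton clause (x5), x5 = True.
That conflicts with the unit clause (¬x5).
So every satisfying assignment has x3 = True.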